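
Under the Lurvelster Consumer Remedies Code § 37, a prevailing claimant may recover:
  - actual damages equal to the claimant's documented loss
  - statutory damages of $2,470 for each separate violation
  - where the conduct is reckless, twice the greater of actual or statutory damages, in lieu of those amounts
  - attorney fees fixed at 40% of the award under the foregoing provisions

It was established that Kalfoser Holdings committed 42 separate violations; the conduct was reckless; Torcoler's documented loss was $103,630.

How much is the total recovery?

$290,472

Statutory damages: 42 × $2,470 = $103,740
Greater of actual damages ($103,630) or statutory damages ($103,740): $103,740
Doubled: 2 × $103,740 = $207,480
Attorney fees: 40% of $207,480 = $82,992
Total recovery: $207,480 + $82,992 = $290,472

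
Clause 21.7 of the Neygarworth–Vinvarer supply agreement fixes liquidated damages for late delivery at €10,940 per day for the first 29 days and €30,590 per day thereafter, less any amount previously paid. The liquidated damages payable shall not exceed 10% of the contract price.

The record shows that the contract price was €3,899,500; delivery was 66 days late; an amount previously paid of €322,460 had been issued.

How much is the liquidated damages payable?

Liquidated damages: €389,950

First 29 days: 29 × €10,940 = €317,260
Remaining days: (66 − 29) × €30,590 = €1,131,830
Accrued per-day damages: €317,260 + €1,131,830 = €1,449,090
Less amount previously paid: €1,449,090 − €322,460 = €1,126,630
Cap: 10% of €3,899,500 = €389,950
Cap at €389,950: €1,126,630 exceeds the cap → €389,950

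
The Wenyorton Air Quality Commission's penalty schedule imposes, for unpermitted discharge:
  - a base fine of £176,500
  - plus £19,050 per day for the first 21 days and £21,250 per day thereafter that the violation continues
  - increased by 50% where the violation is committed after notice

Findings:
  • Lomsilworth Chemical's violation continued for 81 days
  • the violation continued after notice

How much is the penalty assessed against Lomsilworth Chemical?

First 21 days: 21 × £19,050 = £400,050
Remaining days: (81 − 21) × £21,250 = £1,275,000
Per-day component: £400,050 + £1,275,000 = £1,675,050
Base plus per-day: £176,500 + £1,675,050 = £1,851,550
Enhancement: 50% of £1,851,550 = £925,775
Enhanced fine: £1,851,550 + £925,775 = £2,777,325

£2,777,325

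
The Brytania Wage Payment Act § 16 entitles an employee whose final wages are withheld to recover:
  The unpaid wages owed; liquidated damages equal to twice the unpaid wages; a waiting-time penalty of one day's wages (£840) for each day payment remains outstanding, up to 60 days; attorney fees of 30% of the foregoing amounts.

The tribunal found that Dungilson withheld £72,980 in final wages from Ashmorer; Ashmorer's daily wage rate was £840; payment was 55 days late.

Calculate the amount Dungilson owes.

£344,682

Doubled: 2 × £72,980 = £145,960
Penalty days: min(55, 60) = 55
Waiting-time penalty: 55 × £840 = £46,200
Subtotal: £72,980 + £145,960 + £46,200 = £265,140
Attorney fees: 30% of £265,140 = £79,542
Total award: £265,140 + £79,542 = £344,682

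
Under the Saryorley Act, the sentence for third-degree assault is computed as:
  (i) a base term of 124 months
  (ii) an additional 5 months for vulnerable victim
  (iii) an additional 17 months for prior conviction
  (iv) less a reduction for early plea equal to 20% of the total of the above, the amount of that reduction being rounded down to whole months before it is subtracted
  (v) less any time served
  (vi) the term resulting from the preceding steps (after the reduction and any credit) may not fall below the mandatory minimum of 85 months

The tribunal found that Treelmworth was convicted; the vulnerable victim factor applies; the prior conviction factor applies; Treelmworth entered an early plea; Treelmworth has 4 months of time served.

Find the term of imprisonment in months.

Sentence: 113 months

Vulnerable victim enhancement: +5 months
Prior conviction enhancement: +17 months
Adjusted term: 124 months + 5 months + 17 months = 146 months
Early plea reduction: 20% of 146 months = 29 months (rounded down)
After reduction: 146 − 29 = 117 months
Less time served: 117 months − 4 months = 113 months
Minimum 85 months: 113 months meets the minimum, no increase.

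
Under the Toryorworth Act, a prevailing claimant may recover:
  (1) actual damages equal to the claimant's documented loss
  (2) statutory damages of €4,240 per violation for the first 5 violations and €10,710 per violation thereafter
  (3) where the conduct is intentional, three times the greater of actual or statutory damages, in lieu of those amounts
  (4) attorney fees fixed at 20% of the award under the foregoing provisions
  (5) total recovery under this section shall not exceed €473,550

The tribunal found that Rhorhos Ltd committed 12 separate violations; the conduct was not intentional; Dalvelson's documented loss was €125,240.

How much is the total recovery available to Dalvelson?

€265,692

First 5 violations: 5 × €4,240 = €21,200
Remaining violations: (12 − 5) × €10,710 = €74,970
Statutory damages: €21,200 + €74,970 = €96,170
Conduct not intentional: the in-lieu enhancement does not apply.
Actual plus statutory damages: €125,240 + €96,170 = €221,410
Attorney fees: 20% of €221,410 = €44,282
Total before cap: €221,410 + €44,282 = €265,692
Cap at €473,550: €265,692 is within the cap, no reduction.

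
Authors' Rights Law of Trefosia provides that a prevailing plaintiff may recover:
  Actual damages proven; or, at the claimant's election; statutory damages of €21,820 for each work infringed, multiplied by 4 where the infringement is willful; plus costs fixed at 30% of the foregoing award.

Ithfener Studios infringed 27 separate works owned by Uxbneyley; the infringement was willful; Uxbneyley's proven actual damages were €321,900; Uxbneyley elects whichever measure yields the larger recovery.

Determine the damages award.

€3,063,528

Statutory damages: 27 × €21,820 = €589,140
Multiplied by 4: 4 × €589,140 = €2,356,560
Greater of actual damages (€321,900) or enhanced statutory damages (€2,356,560): €2,356,560
Costs: 30% of €2,356,560 = €706,968
Award plus costs: €2,356,560 + €706,968 = €3,063,528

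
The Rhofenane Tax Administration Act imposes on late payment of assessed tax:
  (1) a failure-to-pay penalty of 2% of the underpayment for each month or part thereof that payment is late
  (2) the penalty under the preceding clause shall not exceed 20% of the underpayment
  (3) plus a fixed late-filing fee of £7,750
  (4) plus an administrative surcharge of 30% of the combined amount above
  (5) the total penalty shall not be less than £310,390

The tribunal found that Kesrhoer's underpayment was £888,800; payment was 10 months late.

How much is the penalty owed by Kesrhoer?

Accrued rate: 2% × 10 = 20%, capped at 20% → 20%
Failure-to-pay penalty: 20% of £888,800 = £177,760
Penalty before surcharge: £177,760 + £7,750 = £185,510
Administrative surcharge: 30% of £185,510 = £55,653
Total penalty: £185,510 + £55,653 = £241,163
Minimum £310,390: £241,163 is below the minimum → £310,390

£310,390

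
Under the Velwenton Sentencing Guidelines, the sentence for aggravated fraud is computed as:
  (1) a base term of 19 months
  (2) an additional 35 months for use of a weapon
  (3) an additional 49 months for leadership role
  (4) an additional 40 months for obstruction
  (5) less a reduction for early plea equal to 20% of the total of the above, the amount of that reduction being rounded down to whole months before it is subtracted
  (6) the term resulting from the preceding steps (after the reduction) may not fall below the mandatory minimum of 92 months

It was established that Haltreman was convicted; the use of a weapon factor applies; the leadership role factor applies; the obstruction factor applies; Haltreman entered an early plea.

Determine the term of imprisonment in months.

Use of a weapon enhancement: +35 months
Leadership role enhancement: +49 months
Obstruction enhancement: +40 months
Adjusted term: 19 months + 35 months + 49 months + 40 months = 143 months
Early plea reduction: 20% of 143 months = 28 months (rounded down)
After reduction: 143 − 28 = 115 months
Minimum 92 months: 115 months meets the minimum, no increase.

115 months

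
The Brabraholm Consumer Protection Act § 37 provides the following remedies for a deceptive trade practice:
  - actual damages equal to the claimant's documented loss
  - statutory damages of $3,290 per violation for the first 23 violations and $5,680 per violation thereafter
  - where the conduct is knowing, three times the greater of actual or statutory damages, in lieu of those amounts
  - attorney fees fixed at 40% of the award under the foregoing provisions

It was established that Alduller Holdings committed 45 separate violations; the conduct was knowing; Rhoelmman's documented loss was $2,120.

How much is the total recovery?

$842,646

First 23 violations: 23 × $3,290 = $75,670
Remaining violations: (45 − 23) × $5,680 = $124,960
Statutory damages: $75,670 + $124,960 = $200,630
Greater of actual damages ($2,120) or statutory damages ($200,630): $200,630
Trebled: 3 × $200,630 = $601,890
Attorney fees: 40% of $601,890 = $240,756
Total recovery: $601,890 + $240,756 = $842,646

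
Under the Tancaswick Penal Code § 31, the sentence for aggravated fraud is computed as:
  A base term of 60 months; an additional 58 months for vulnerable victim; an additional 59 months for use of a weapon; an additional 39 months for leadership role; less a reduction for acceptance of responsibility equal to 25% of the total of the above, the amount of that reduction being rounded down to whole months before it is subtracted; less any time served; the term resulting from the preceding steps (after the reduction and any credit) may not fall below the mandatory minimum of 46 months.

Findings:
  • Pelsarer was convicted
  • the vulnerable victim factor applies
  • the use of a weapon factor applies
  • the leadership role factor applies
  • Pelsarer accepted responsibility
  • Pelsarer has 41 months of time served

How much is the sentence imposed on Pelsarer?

Vulnerable victim enhancement: +58 months
Use of a weapon enhancement: +59 months
Leadership role enhancement: +39 months
Adjusted term: 60 months + 58 months + 59 months + 39 months = 216 months
Acceptance of responsibility reduction: 25% of 216 months = 54 months (rounded down)
After reduction: 216 − 54 = 162 months
Less time served: 162 months − 41 months = 121 months
Minimum 46 months: 121 months meets the minimum, no increase.

121 months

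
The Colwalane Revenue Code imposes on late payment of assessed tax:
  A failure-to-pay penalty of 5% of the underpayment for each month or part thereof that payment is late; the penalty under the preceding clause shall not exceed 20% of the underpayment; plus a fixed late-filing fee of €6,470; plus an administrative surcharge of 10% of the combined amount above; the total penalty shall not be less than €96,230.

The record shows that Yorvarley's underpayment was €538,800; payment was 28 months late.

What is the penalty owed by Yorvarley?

€125,653

Accrued rate: 5% × 28 = 140%, capped at 20% → 20%
Failure-to-pay penalty: 20% of €538,800 = €107,760
Penalty before surcharge: €107,760 + €6,470 = €114,230
Administrative surcharge: 10% of €114,230 = €11,423
Total penalty: €114,230 + €11,423 = €125,653
Minimum €96,230: €125,653 meets the minimum, no increase.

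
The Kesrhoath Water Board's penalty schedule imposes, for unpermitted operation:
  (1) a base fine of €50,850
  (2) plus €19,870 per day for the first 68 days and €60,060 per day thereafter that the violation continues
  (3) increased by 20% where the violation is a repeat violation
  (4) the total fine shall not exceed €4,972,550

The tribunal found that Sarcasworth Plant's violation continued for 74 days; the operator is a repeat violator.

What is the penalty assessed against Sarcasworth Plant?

First 68 days: 68 × €19,870 = €1,351,160
Remaining days: (74 − 68) × €60,060 = €360,360
Per-day component: €1,351,160 + €360,360 = €1,711,520
Base plus per-day: €50,850 + €1,711,520 = €1,762,370
Enhancement: 20% of €1,762,370 = €352,474
Enhanced fine: €1,762,370 + €352,474 = €2,114,844
Cap at €4,972,550: €2,114,844 is within the cap, no reduction.

€2,114,844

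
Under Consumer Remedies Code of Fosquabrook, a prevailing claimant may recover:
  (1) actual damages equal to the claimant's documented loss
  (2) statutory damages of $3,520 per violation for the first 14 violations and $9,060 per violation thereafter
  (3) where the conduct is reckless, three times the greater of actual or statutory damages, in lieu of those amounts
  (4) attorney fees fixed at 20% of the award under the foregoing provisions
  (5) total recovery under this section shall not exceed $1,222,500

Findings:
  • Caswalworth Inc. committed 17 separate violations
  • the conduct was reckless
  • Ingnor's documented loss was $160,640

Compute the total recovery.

First 14 violations: 14 × $3,520 = $49,280
Remaining violations: (17 − 14) × $9,060 = $27,180
Statutory damages: $49,280 + $27,180 = $76,460
Greater of actual damages ($160,640) or statutory damages ($76,460): $160,640
Trebled: 3 × $160,640 = $481,920
Attorney fees: 20% of $481,920 = $96,384
Total before cap: $481,920 + $96,384 = $578,304
Cap at $1,222,500: $578,304 is within the cap, no reduction.

$578,304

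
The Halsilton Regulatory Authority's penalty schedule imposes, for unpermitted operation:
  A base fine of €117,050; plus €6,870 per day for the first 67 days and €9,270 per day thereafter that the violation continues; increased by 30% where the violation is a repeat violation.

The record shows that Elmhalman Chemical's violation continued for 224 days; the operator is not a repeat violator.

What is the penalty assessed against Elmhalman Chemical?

€2,032,730

First 67 days: 67 × €6,870 = €460,290
Remaining days: (224 − 67) × €9,270 = €1,455,390
Per-day component: €460,290 + €1,455,390 = €1,915,680
Base plus per-day: €117,050 + €1,915,680 = €2,032,730
The operator is not a repeat violator: no 30% increase.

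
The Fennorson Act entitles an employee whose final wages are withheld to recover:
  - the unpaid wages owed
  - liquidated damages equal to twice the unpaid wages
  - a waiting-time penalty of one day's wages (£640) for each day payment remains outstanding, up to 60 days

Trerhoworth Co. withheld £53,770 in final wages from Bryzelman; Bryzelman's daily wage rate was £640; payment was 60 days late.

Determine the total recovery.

Doubled: 2 × £53,770 = £107,540
Penalty days: min(60, 60) = 60
Waiting-time penalty: 60 × £640 = £38,400
Total award: £53,770 + £107,540 + £38,400 = £199,710

£199,710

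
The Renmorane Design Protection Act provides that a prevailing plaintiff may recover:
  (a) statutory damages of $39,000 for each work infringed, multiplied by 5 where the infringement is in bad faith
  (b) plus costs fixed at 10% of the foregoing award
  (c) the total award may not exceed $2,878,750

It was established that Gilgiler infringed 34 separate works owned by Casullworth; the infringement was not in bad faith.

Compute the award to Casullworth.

Statutory damages: 34 × $39,000 = $1,326,000
Infringement not in bad faith: no ×5 enhancement.
Costs: 10% of $1,326,000 = $132,600
Award plus costs: $1,326,000 + $132,600 = $1,458,600
Cap at $2,878,750: $1,458,600 is within the cap, no reduction.

$1,458,600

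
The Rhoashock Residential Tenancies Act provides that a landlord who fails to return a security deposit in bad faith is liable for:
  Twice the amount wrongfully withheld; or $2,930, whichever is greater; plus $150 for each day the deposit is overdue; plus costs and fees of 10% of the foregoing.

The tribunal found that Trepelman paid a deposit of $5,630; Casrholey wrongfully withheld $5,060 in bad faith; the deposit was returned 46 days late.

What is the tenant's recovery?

Doubled: 2 × $5,060 = $10,120
Minimum $2,930: $10,120 meets the minimum, no increase.
Late-return penalty: 46 × $150 = $6,900
Damages plus late penalty: $10,120 + $6,900 = $17,020
Costs and fees: 10% of $17,020 = $1,702
Total recovery: $17,020 + $1,702 = $18,722

$18,722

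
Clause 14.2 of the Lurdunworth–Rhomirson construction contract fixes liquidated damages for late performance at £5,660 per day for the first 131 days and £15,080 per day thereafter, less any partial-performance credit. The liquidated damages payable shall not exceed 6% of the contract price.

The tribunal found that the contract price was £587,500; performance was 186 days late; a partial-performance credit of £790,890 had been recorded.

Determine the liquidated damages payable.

First 131 days: 131 × £5,660 = £741,460
Remaining days: (186 − 131) × £15,080 = £829,400
Accrued per-day damages: £741,460 + £829,400 = £1,570,860
Less partial-performance credit: £1,570,860 − £790,890 = £779,970
Cap: 6% of £587,500 = £35,250
Cap at £35,250: £779,970 exceeds the cap → £35,250

£35,250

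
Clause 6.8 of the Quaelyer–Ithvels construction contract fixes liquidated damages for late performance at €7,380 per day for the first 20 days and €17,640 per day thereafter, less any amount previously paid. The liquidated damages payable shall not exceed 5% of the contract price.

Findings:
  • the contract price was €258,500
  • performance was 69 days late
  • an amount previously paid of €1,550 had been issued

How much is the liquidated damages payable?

€12,925

First 20 days: 20 × €7,380 = €147,600
Remaining days: (69 − 20) × €17,640 = €864,360
Accrued per-day damages: €147,600 + €864,360 = €1,011,960
Less amount previously paid: €1,011,960 − €1,550 = €1,010,410
Cap: 5% of €258,500 = €12,925
Cap at €12,925: €1,010,410 exceeds the cap → €12,925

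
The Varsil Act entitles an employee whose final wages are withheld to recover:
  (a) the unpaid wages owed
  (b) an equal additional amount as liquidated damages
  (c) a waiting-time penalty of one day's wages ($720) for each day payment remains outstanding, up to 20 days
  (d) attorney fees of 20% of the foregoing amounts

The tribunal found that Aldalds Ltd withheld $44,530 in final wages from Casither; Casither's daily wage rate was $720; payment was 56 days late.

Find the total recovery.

Liquidated damages (equal amount): $44,530
Penalty days: min(56, 20) = 20
Waiting-time penalty: 20 × $720 = $14,400
Subtotal: $44,530 + $44,530 + $14,400 = $103,460
Attorney fees: 20% of $103,460 = $20,692
Total award: $103,460 + $20,692 = $124,152

$124,152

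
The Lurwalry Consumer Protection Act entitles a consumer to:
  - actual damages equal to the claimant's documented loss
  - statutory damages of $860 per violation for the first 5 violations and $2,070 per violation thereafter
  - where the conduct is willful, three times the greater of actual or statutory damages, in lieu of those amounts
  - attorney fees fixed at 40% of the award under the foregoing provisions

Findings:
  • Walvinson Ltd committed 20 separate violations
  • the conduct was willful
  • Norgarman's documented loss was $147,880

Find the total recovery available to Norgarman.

First 5 violations: 5 × $860 = $4,300
Remaining violations: (20 − 5) × $2,070 = $31,050
Statutory damages: $4,300 + $31,050 = $35,350
Greater of actual damages ($147,880) or statutory damages ($35,350): $147,880
Trebled: 3 × $147,880 = $443,640
Attorney fees: 40% of $443,640 = $177,456
Total recovery: $443,640 + $177,456 = $621,096

$621,096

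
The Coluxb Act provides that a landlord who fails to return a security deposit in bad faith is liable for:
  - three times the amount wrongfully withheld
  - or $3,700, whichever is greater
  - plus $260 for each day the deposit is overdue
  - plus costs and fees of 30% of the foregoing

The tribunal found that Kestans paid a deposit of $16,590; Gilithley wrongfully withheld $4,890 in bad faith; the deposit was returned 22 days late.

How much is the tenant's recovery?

Trebled: 3 × $4,890 = $14,670
Minimum $3,700: $14,670 meets the minimum, no increase.
Late-return penalty: 22 × $260 = $5,720
Damages plus late penalty: $14,670 + $5,720 = $20,390
Costs and fees: 30% of $20,390 = $6,117
Total recovery: $20,390 + $6,117 = $26,507

$26,507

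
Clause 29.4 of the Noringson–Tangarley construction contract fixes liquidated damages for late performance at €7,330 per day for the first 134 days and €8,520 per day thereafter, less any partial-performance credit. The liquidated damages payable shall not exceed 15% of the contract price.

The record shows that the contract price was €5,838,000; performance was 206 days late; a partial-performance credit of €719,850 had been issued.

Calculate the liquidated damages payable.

First 134 days: 134 × €7,330 = €982,220
Remaining days: (206 − 134) × €8,520 = €613,440
Accrued per-day damages: €982,220 + €613,440 = €1,595,660
Less partial-performance credit: €1,595,660 − €719,850 = €875,810
Cap: 15% of €5,838,000 = €875,700
Cap at €875,700: €875,810 exceeds the cap → €875,700

€875,700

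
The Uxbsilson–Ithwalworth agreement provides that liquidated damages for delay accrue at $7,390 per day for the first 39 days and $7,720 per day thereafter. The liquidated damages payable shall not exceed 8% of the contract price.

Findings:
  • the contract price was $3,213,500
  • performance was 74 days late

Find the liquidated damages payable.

Liquidated damages: $257,080

First 39 days: 39 × $7,390 = $288,210
Remaining days: (74 − 39) × $7,720 = $270,200
Accrued per-day damages: $288,210 + $270,200 = $558,410
Cap: 8% of $3,213,500 = $257,080
Cap at $257,080: $558,410 exceeds the cap → $257,080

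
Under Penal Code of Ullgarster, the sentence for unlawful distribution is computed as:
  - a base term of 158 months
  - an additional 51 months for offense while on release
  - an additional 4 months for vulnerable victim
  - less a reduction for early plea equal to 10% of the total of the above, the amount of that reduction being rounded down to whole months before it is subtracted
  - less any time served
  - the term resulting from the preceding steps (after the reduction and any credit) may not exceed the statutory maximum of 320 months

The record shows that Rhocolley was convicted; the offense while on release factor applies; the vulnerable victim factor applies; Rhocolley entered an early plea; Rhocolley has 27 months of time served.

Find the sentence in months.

Offense while on release enhancement: +51 months
Vulnerable victim enhancement: +4 months
Adjusted term: 158 months + 51 months + 4 months = 213 months
Early plea reduction: 10% of 213 months = 21 months (rounded down)
After reduction: 213 − 21 = 192 months
Less time served: 192 months − 27 months = 165 months
Cap at 320 months: 165 months is within the cap, no reduction.

165 months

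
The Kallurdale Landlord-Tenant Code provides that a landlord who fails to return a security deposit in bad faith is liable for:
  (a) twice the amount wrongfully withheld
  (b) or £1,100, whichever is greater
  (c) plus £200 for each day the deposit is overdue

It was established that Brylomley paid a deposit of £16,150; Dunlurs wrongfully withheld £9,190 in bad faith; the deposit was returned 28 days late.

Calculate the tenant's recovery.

Doubled: 2 × £9,190 = £18,380
Minimum £1,100: £18,380 meets the minimum, no increase.
Late-return penalty: 28 × £200 = £5,600
Damages plus late penalty: £18,380 + £5,600 = £23,980

£23,980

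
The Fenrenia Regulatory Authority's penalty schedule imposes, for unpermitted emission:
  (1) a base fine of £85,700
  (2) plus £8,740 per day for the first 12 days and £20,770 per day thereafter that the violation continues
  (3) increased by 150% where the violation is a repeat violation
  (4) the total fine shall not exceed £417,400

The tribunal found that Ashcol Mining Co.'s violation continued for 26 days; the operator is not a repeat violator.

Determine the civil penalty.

£417,400

First 12 days: 12 × £8,740 = £104,880
Remaining days: (26 − 12) × £20,770 = £290,780
Per-day component: £104,880 + £290,780 = £395,660
Base plus per-day: £85,700 + £395,660 = £481,360
The operator is not a repeat violator: no 150% increase.
Cap at £417,400: £481,360 exceeds the cap → £417,400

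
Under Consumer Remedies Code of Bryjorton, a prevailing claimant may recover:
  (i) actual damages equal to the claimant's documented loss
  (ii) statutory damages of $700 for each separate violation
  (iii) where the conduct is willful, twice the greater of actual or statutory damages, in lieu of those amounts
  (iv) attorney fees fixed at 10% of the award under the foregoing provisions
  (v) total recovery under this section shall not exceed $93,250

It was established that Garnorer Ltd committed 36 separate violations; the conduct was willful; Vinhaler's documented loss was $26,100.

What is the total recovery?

Statutory damages: 36 × $700 = $25,200
Greater of actual damages ($26,100) or statutory damages ($25,200): $26,100
Doubled: 2 × $26,100 = $52,200
Attorney fees: 10% of $52,200 = $5,220
Total before cap: $52,200 + $5,220 = $57,420
Cap at $93,250: $57,420 is within the cap, no reduction.

$57,420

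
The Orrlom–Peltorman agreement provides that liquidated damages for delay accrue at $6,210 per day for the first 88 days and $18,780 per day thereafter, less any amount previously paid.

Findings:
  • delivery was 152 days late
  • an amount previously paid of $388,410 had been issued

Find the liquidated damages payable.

Liquidated damages: $1,359,990

First 88 days: 88 × $6,210 = $546,480
Remaining days: (152 − 88) × $18,780 = $1,201,920
Accrued per-day damages: $546,480 + $1,201,920 = $1,748,400
Less amount previously paid: $1,748,400 − $388,410 = $1,359,990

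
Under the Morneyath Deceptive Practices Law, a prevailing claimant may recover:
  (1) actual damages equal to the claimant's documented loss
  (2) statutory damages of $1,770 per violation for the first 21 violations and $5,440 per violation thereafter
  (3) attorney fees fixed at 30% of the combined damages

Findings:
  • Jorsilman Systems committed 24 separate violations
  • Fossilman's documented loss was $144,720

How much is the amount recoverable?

First 21 violations: 21 × $1,770 = $37,170
Remaining violations: (24 − 21) × $5,440 = $16,320
Statutory damages: $37,170 + $16,320 = $53,490
Combined damages: $144,720 + $53,490 = $198,210
Attorney fees: 30% of $198,210 = $59,463
Total recovery: $198,210 + $59,463 = $257,673

$257,673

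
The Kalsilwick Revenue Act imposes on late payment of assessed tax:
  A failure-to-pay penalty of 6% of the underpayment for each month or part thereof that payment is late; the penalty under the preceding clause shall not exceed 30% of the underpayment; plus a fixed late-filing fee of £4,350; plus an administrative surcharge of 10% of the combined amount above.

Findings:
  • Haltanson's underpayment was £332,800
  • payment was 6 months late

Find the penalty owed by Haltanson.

£114,609

Accrued rate: 6% × 6 = 36%, capped at 30% → 30%
Failure-to-pay penalty: 30% of £332,800 = £99,840
Penalty before surcharge: £99,840 + £4,350 = £104,190
Administrative surcharge: 10% of £104,190 = £10,419
Total penalty: £104,190 + £10,419 = £114,609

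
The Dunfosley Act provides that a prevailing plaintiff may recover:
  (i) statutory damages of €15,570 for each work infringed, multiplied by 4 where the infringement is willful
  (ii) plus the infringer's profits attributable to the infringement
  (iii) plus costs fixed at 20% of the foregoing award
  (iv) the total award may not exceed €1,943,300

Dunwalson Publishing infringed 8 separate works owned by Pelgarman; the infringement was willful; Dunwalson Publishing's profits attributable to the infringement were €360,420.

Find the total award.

€1,030,392

Statutory damages: 8 × €15,570 = €124,560
Multiplied by 4: 4 × €124,560 = €498,240
Combined award: €498,240 + €360,420 = €858,660
Costs: 20% of €858,660 = €171,732
Award plus costs: €858,660 + €171,732 = €1,030,392
Cap at €1,943,300: €1,030,392 is within the cap, no reduction.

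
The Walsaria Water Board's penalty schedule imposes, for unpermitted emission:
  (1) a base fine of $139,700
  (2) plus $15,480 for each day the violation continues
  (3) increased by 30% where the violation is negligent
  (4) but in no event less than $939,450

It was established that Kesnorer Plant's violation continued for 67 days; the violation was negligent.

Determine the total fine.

Per-day component: 67 × $15,480 = $1,037,160
Base plus per-day: $139,700 + $1,037,160 = $1,176,860
Enhancement: 30% of $1,176,860 = $353,058
Enhanced fine: $1,176,860 + $353,058 = $1,529,918
Minimum $939,450: $1,529,918 meets the minimum, no increase.

$1,529,918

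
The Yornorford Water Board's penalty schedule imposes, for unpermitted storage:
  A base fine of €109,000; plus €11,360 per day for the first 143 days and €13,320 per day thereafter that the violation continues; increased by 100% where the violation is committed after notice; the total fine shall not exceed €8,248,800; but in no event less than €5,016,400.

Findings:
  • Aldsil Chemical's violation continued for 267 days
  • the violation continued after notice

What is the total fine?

€6,770,320

First 143 days: 143 × €11,360 = €1,624,480
Remaining days: (267 − 143) × €13,320 = €1,651,680
Per-day component: €1,624,480 + €1,651,680 = €3,276,160
Base plus per-day: €109,000 + €3,276,160 = €3,385,160
Enhancement: 100% of €3,385,160 = €3,385,160
Enhanced fine: €3,385,160 + €3,385,160 = €6,770,320
Cap at €8,248,800: €6,770,320 is within the cap, no reduction.
Minimum €5,016,400: €6,770,320 meets the minimum, no increase.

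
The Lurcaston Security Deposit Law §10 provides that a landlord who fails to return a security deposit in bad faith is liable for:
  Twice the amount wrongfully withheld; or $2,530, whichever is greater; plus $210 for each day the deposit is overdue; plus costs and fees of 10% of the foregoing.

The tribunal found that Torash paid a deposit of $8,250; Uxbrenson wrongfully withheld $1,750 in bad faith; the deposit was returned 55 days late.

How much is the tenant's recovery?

Doubled: 2 × $1,750 = $3,500
Minimum $2,530: $3,500 meets the minimum, no increase.
Late-return penalty: 55 × $210 = $11,550
Damages plus late penalty: $3,500 + $11,550 = $15,050
Costs and fees: 10% of $15,050 = $1,505
Total recovery: $15,050 + $1,505 = $16,555

$16,555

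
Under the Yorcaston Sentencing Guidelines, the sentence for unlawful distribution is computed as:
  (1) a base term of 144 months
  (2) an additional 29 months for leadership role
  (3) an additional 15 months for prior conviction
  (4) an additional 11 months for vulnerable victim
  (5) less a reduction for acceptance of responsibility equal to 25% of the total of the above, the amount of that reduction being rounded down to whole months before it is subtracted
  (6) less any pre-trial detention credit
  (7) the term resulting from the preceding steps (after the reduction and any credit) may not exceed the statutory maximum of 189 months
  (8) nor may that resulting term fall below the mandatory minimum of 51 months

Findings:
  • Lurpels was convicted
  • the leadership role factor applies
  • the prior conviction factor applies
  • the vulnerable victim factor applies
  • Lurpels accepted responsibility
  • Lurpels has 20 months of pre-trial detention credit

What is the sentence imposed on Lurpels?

130 months

Leadership role enhancement: +29 months
Prior conviction enhancement: +15 months
Vulnerable victim enhancement: +11 months
Adjusted term: 144 months + 29 months + 15 months + 11 months = 199 months
Acceptance of responsibility reduction: 25% of 199 months = 49 months (rounded down)
After reduction: 199 − 49 = 150 months
Less pre-trial detention credit: 150 months − 20 months = 130 months
Cap at 189 months: 130 months is within the cap, no reduction.
Minimum 51 months: 130 months meets the minimum, no increase.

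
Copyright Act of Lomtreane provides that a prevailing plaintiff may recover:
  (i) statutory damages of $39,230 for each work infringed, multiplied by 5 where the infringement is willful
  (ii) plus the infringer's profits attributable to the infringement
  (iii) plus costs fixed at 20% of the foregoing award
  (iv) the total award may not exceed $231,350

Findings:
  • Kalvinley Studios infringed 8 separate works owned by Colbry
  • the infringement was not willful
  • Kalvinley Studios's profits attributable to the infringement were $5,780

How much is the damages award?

Statutory damages: 8 × $39,230 = $313,840
Infringement not willful: no ×5 enhancement.
Combined award: $313,840 + $5,780 = $319,620
Costs: 20% of $319,620 = $63,924
Award plus costs: $319,620 + $63,924 = $383,544
Cap at $231,350: $383,544 exceeds the cap → $231,350

$231,350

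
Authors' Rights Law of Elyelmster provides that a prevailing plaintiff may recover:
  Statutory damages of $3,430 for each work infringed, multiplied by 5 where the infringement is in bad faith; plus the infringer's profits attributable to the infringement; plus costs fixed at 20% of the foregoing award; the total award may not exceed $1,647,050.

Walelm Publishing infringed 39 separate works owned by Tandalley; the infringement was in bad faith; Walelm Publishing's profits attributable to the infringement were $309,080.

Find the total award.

Award: $1,173,516

Statutory damages: 39 × $3,430 = $133,770
Multiplied by 5: 5 × $133,770 = $668,850
Combined award: $668,850 + $309,080 = $977,930
Costs: 20% of $977,930 = $195,586
Award plus costs: $977,930 + $195,586 = $1,173,516
Cap at $1,647,050: $1,173,516 is within the cap, no reduction.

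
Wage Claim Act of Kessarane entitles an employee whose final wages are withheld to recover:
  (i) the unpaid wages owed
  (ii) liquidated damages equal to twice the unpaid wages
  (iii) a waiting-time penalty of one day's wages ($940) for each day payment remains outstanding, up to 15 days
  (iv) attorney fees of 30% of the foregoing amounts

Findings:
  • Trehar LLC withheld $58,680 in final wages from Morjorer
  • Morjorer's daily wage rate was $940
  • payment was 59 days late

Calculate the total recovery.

$247,182

Doubled: 2 × $58,680 = $117,360
Penalty days: min(59, 15) = 15
Waiting-time penalty: 15 × $940 = $14,100
Subtotal: $58,680 + $117,360 + $14,100 = $190,140
Attorney fees: 30% of $190,140 = $57,042
Total award: $190,140 + $57,042 = $247,182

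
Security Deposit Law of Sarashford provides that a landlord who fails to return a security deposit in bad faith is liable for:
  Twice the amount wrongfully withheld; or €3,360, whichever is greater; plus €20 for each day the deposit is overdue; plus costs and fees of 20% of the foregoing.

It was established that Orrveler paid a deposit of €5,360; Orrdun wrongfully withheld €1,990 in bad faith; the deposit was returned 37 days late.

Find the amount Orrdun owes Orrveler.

€5,664

Doubled: 2 × €1,990 = €3,980
Minimum €3,360: €3,980 meets the minimum, no increase.
Late-return penalty: 37 × €20 = €740
Damages plus late penalty: €3,980 + €740 = €4,720
Costs and fees: 20% of €4,720 = €944
Total recovery: €4,720 + €944 = €5,664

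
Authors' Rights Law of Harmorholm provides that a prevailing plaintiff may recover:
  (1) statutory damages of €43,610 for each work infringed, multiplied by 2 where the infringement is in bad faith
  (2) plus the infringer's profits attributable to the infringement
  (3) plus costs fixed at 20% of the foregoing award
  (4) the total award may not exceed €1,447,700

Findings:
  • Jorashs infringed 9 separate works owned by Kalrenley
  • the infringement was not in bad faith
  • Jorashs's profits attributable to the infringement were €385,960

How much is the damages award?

Statutory damages: 9 × €43,610 = €392,490
Infringement not in bad faith: no ×2 enhancement.
Combined award: €392,490 + €385,960 = €778,450
Costs: 20% of €778,450 = €155,690
Award plus costs: €778,450 + €155,690 = €934,140
Cap at €1,447,700: €934,140 is within the cap, no reduction.

€934,140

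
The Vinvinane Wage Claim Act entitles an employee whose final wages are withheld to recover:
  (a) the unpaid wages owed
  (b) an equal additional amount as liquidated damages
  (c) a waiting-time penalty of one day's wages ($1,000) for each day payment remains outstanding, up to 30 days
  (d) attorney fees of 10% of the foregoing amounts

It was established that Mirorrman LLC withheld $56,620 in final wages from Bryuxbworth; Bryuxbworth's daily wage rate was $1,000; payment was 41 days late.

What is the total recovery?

Liquidated damages (equal amount): $56,620
Penalty days: min(41, 30) = 30
Waiting-time penalty: 30 × $1,000 = $30,000
Subtotal: $56,620 + $56,620 + $30,000 = $143,240
Attorney fees: 10% of $143,240 = $14,324
Total award: $143,240 + $14,324 = $157,564

Total award: $157,564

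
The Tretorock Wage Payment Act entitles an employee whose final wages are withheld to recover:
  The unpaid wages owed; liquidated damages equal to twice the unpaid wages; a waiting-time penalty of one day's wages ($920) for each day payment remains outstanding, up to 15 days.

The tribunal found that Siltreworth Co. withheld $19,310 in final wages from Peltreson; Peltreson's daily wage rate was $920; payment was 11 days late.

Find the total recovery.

$68,050

Doubled: 2 × $19,310 = $38,620
Penalty days: min(11, 15) = 11
Waiting-time penalty: 11 × $920 = $10,120
Total award: $19,310 + $38,620 + $10,120 = $68,050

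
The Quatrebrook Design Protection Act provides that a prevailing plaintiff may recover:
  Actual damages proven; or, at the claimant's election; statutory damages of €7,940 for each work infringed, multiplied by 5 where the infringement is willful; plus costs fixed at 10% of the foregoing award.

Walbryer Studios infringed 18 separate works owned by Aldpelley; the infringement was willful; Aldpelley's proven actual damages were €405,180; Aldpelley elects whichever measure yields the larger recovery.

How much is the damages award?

Statutory damages: 18 × €7,940 = €142,920
Multiplied by 5: 5 × €142,920 = €714,600
Greater of actual damages (€405,180) or enhanced statutory damages (€714,600): €714,600
Costs: 10% of €714,600 = €71,460
Award plus costs: €714,600 + €71,460 = €786,060

€786,060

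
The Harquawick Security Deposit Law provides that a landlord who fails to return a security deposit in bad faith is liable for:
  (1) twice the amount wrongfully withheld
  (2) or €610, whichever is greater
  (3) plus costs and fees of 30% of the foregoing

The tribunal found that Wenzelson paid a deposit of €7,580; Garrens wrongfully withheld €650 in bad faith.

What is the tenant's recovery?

Doubled: 2 × €650 = €1,300
Minimum €610: €1,300 meets the minimum, no increase.
Costs and fees: 30% of €1,300 = €390
Total recovery: €1,300 + €390 = €1,690

€1,690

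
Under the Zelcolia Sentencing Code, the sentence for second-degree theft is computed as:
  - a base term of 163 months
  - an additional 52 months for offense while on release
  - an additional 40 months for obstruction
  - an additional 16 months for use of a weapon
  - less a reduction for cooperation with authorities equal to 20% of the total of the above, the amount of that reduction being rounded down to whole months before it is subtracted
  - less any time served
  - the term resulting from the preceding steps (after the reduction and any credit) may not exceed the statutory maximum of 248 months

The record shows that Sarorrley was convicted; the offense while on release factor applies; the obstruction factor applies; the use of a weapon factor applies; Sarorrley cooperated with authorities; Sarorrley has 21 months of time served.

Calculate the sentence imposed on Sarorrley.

Offense while on release enhancement: +52 months
Obstruction enhancement: +40 months
Use of a weapon enhancement: +16 months
Adjusted term: 163 months + 52 months + 40 months + 16 months = 271 months
Cooperation with authorities reduction: 20% of 271 months = 54 months (rounded down)
After reduction: 271 − 54 = 217 months
Less time served: 217 months − 21 months = 196 months
Cap at 248 months: 196 months is within the cap, no reduction.

196 months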